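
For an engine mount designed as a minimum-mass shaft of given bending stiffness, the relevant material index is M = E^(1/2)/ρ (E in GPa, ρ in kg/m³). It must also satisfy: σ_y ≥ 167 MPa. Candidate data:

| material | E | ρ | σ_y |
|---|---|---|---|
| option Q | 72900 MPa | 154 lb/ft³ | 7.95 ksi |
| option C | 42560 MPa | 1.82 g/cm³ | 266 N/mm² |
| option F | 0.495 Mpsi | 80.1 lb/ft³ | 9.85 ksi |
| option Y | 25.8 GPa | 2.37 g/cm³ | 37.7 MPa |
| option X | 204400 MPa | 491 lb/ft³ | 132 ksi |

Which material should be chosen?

option C

Screen on constraints: σ_y ≥ 167 MPa. Survivors: option C, option X.
Convert each candidate to consistent units, then evaluate M:
  option C: E = 42.56 GPa, ρ = 1820 kg/m³
  option X: E = 204.4 GPa, ρ = 7865 kg/m³
  option C: M = 3.58×10⁻³
  option X: M = 1.82×10⁻³
Option C ranks first.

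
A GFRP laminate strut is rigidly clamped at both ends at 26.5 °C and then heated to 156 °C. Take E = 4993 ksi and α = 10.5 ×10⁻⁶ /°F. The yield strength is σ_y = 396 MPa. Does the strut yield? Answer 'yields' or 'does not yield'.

E = 4993 ksi = 34.43 GPa.
α = 10.5×10⁻⁶/°F × 9/5 = 18.9×10⁻⁶/K.
ΔT = 129.5 K. Constrained thermal stress σ = E·α·ΔT = 34.43×10³ MPa × 18.9×10⁻⁶ × 129.5 = 84.3 MPa (compressive).
Compare to σ_y = 396 MPa: σ < σ_y, so it does not yield.

does not yield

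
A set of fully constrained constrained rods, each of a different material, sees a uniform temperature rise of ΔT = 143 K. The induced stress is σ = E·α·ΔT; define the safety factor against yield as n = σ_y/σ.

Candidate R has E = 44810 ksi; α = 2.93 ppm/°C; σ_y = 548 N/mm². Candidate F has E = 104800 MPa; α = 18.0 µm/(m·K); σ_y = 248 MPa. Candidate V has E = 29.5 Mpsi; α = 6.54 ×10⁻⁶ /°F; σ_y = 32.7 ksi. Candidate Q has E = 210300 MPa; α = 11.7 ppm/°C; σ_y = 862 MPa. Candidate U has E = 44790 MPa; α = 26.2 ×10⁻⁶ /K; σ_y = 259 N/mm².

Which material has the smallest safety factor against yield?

candidate V

Per material, after unit conversion:
  candidate R: E = 309.0, α = 2.93, σ_y = 548.0 → σ = 129 MPa, n = 4.23
  candidate F: E = 104.8, α = 18.0, σ_y = 248.0 → σ = 270 MPa, n = 0.919
  candidate V: E = 203.4, α = 11.8, σ_y = 225.5 → σ = 342 MPa, n = 0.658
  candidate Q: E = 210.3, α = 11.7, σ_y = 862.0 → σ = 352 MPa, n = 2.45
  candidate U: E = 44.79, α = 26.2, σ_y = 259.0 → σ = 168 MPa, n = 1.54
Candidate V has the lowest safety factor, n = 0.658.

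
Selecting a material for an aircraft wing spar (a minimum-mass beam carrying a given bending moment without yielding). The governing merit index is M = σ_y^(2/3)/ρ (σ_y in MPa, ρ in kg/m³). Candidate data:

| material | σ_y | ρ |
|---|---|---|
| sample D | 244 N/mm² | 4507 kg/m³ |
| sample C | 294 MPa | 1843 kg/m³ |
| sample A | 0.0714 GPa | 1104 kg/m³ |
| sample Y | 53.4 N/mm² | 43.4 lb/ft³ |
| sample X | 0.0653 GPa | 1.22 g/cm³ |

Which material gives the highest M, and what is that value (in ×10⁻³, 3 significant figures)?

sample C, M = 24.0×10⁻³

After converting to SI:
  sample D: σ_y = 244.0 MPa, ρ = 4507 kg/m³
  sample C: σ_y = 294.0 MPa, ρ = 1843 kg/m³
  sample A: σ_y = 71.40 MPa, ρ = 1104 kg/m³
  sample Y: σ_y = 53.40 MPa, ρ = 695.2 kg/m³
  sample X: σ_y = 65.30 MPa, ρ = 1220 kg/m³
  sample C: M = 24.0×10⁻³
  sample Y: M = 20.4×10⁻³
  sample A: M = 15.6×10⁻³
  sample X: M = 13.3×10⁻³
  sample D: M = 8.66×10⁻³
Highest index: sample C.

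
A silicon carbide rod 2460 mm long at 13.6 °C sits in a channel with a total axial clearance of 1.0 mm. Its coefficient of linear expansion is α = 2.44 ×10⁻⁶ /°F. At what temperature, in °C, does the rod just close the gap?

α = 2.44×10⁻⁶/°F × 9/5 = 4.39×10⁻⁶/K.
α·L₀·ΔT = 1.0 mm ⇒ ΔT = 1.0 / (4.39×10⁻⁶ × 2460.0) = 92.56 K.
T = 13.6 + 92.56 = 106.2 °C.

106 °C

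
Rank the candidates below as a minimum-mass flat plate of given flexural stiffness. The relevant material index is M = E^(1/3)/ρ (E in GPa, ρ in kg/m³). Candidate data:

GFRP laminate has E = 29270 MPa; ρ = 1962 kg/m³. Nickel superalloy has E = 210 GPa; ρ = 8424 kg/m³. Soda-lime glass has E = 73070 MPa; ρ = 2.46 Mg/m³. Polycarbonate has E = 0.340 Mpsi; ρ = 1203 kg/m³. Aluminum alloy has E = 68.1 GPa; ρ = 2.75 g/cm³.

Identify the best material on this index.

soda-lime glass

After converting to SI:
  GFRP laminate: E = 29.27 GPa, ρ = 1962 kg/m³
  nickel superalloy: E = 210.0 GPa, ρ = 8424 kg/m³
  soda-lime glass: E = 73.07 GPa, ρ = 2460 kg/m³
  polycarbonate: E = 2.344 GPa, ρ = 1203 kg/m³
  aluminum alloy: E = 68.10 GPa, ρ = 2750 kg/m³
  soda-lime glass: M = 1.70×10⁻³
  GFRP laminate: M = 1.57×10⁻³
  aluminum alloy: M = 1.48×10⁻³
  polycarbonate: M = 1.10×10⁻³
  nickel superalloy: M = 0.706×10⁻³
Highest index: soda-lime glass.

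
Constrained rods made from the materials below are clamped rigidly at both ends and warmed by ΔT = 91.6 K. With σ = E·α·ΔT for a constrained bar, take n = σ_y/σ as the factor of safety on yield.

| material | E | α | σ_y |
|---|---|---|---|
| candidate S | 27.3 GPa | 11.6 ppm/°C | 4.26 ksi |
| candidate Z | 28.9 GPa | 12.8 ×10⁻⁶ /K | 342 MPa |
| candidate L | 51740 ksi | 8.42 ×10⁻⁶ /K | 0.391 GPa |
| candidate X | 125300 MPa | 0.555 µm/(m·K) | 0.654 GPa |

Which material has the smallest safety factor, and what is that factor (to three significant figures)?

In consistent units (E in GPa, α in ×10⁻⁶/K, σ_y in MPa):
  candidate S: E = 27.30, α = 11.6, σ_y = 29.37 → σ = 29.0 MPa, n = 1.01
  candidate Z: E = 28.90, α = 12.8, σ_y = 342.0 → σ = 33.9 MPa, n = 10.1
  candidate L: E = 356.7, α = 8.42, σ_y = 391.0 → σ = 275 MPa, n = 1.42
  candidate X: E = 125.3, α = 0.555, σ_y = 654.0 → σ = 6.37 MPa, n = 103
Candidate S has the lowest safety factor, n = 1.01.

candidate S, n = 1.01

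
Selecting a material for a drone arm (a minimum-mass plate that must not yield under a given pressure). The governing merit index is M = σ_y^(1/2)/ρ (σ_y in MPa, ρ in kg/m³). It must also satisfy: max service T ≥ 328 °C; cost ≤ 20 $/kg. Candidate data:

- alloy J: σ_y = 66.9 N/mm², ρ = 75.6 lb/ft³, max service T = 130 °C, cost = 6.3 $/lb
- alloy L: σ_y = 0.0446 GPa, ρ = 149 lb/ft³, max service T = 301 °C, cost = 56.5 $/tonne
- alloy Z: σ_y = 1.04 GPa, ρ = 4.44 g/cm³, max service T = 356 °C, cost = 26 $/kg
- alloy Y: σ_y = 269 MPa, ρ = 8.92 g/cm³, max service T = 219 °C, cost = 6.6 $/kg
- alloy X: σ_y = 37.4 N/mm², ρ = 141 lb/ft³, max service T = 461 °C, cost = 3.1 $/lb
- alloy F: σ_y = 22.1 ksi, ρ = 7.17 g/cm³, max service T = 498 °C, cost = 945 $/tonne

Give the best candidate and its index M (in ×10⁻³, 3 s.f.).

Screen on constraints: max service T ≥ 328 °C; cost ≤ 20 $/kg. Survivors: alloy X, alloy F.
Normalizing units and computing the index:
  alloy X: σ_y = 37.40 MPa, ρ = 2259 kg/m³
  alloy F: σ_y = 152.4 MPa, ρ = 7170 kg/m³
  alloy X: M = 2.71×10⁻³
  alloy F: M = 1.72×10⁻³
Alloy X has the largest M.

alloy X, M = 2.71×10⁻³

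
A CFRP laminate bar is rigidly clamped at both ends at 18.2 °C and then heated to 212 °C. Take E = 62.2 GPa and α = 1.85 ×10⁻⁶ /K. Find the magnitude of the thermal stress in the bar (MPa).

ΔT = 193.8 K. Constrained thermal stress σ = E·α·ΔT = 62.20×10³ MPa × 1.85×10⁻⁶ × 193.8 = 22.3 MPa (compressive).

22.3 MPa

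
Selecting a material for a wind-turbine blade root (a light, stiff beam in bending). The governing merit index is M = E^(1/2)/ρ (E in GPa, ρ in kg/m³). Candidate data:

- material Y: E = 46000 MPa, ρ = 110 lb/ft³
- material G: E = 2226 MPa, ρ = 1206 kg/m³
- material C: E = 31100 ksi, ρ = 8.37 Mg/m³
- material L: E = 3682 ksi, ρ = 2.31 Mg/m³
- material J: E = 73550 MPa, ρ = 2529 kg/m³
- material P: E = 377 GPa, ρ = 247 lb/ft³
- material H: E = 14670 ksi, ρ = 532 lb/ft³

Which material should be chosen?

material P

After converting to SI:
  material Y: E = 46.00 GPa, ρ = 1762 kg/m³
  material G: E = 2.226 GPa, ρ = 1206 kg/m³
  material C: E = 214.4 GPa, ρ = 8370 kg/m³
  material L: E = 25.39 GPa, ρ = 2310 kg/m³
  material J: E = 73.55 GPa, ρ = 2529 kg/m³
  material P: E = 377.0 GPa, ρ = 3957 kg/m³
  material H: E = 101.1 GPa, ρ = 8522 kg/m³
  material P: M = 4.91×10⁻³
  material Y: M = 3.85×10⁻³
  material J: M = 3.39×10⁻³
  material L: M = 2.18×10⁻³
  material C: M = 1.75×10⁻³
  material G: M = 1.24×10⁻³
  material H: M = 1.18×10⁻³
Highest index: material P.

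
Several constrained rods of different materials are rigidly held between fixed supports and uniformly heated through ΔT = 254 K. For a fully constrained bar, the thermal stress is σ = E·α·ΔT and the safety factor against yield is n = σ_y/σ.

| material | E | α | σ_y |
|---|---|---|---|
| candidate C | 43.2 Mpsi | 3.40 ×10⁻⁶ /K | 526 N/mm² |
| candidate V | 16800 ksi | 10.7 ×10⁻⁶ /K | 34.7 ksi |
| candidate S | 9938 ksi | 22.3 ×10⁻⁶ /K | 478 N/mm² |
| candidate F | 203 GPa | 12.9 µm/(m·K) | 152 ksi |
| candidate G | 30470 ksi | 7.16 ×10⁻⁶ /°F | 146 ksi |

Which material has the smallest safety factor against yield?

candidate V

Converting E to GPa, α to ×10⁻⁶/K, σ_y to MPa, then σ and n for each:
  candidate C: E = 297.9, α = 3.40, σ_y = 526.0 → σ = 257 MPa, n = 2.04
  candidate V: E = 115.8, α = 10.7, σ_y = 239.2 → σ = 315 MPa, n = 0.760
  candidate S: E = 68.52, α = 22.3, σ_y = 478.0 → σ = 388 MPa, n = 1.23
  candidate F: E = 203.0, α = 12.9, σ_y = 1048 → σ = 665 MPa, n = 1.58
  candidate G: E = 210.1, α = 12.9, σ_y = 1007 → σ = 688 MPa, n = 1.46
Smallest n: candidate V with n = 0.760.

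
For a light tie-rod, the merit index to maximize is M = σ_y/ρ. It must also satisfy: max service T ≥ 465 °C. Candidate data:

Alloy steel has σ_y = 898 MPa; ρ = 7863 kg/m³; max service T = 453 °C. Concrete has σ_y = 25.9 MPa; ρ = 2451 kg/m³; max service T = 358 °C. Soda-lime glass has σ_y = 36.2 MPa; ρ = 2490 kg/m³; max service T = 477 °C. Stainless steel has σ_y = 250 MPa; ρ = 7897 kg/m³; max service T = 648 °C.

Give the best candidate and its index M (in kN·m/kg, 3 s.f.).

Screen on constraints: max service T ≥ 465 °C. Survivors: soda-lime glass, stainless steel.
Per-candidate index values:
  stainless steel: M = 31.7 kN·m/kg
  soda-lime glass: M = 14.5 kN·m/kg
Stainless steel ranks first.

stainless steel, M = 31.7 kN·m/kg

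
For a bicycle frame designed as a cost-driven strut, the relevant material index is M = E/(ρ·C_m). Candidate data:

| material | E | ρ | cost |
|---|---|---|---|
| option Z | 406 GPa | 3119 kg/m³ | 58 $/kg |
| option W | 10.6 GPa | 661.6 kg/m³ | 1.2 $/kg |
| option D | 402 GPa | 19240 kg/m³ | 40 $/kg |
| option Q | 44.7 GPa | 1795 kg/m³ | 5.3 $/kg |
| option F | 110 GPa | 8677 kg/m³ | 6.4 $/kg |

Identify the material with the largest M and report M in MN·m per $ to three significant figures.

option W, M = 13.4 MN·m per $

Per-candidate index values:
  option W: M = 13.4 MN·m per $
  option Q: M = 4.70 MN·m per $
  option Z: M = 2.24 MN·m per $
  option F: M = 1.98 MN·m per $
  option D: M = 0.522 MN·m per $
The maximum is for option W.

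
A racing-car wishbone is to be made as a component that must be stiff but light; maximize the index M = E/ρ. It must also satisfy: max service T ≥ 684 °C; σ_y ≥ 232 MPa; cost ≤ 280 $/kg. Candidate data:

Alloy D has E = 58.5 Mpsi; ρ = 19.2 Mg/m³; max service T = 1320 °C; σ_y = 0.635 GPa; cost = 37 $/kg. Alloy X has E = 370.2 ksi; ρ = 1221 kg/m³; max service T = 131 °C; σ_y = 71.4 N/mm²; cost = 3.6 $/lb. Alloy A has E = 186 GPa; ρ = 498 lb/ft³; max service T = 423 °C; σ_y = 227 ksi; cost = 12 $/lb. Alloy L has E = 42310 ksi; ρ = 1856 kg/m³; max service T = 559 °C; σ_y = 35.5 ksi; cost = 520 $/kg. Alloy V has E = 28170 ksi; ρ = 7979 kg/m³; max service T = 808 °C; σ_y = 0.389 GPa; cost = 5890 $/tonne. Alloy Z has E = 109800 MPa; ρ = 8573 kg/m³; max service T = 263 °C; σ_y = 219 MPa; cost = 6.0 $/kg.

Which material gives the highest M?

Screen on constraints: max service T ≥ 684 °C; σ_y ≥ 232 MPa; cost ≤ 280 $/kg. Survivors: alloy D, alloy V.
Putting every candidate on a common basis:
  alloy D: E = 403.3 GPa, ρ = 19200 kg/m³
  alloy V: E = 194.2 GPa, ρ = 7979 kg/m³
  alloy V: M = 24.3 MN·m/kg
  alloy D: M = 21.0 MN·m/kg
Alloy V has the largest M.

alloy V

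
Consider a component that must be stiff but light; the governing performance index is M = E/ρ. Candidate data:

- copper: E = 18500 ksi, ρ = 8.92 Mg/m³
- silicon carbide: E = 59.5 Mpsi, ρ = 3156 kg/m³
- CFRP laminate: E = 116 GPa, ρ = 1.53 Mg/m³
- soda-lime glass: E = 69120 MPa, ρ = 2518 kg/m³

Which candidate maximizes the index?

After converting to SI:
  copper: E = 127.6 GPa, ρ = 8920 kg/m³
  silicon carbide: E = 410.2 GPa, ρ = 3156 kg/m³
  CFRP laminate: E = 116.0 GPa, ρ = 1530 kg/m³
  soda-lime glass: E = 69.12 GPa, ρ = 2518 kg/m³
  silicon carbide: M = 130 MN·m/kg
  CFRP laminate: M = 75.8 MN·m/kg
  soda-lime glass: M = 27.5 MN·m/kg
  copper: M = 14.3 MN·m/kg
Silicon carbide ranks first.

silicon carbide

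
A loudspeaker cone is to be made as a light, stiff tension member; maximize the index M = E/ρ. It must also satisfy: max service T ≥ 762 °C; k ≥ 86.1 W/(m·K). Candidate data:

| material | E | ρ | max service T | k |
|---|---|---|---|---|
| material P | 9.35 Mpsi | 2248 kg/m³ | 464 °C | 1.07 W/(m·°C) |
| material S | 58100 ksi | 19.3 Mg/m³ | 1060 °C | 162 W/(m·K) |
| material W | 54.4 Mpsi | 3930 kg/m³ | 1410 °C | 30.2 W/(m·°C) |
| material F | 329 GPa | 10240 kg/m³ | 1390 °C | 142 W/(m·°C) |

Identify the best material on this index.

material F

Screen on constraints: max service T ≥ 762 °C; k ≥ 86.1 W/(m·K). Survivors: material S, material F.
In SI units:
  material S: E = 400.6 GPa, ρ = 19300 kg/m³
  material F: E = 329.0 GPa, ρ = 10240 kg/m³
  material F: M = 32.1 MN·m/kg
  material S: M = 20.8 MN·m/kg
Highest index: material F.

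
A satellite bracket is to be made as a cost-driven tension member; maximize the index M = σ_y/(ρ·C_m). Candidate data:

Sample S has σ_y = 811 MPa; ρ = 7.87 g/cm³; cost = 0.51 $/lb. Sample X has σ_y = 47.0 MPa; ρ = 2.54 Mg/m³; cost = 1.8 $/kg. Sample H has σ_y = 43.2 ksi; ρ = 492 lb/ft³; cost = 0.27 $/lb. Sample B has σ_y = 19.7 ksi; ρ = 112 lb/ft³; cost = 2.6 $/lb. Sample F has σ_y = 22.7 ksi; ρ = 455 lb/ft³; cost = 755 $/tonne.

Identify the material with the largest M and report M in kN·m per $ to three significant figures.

sample S, M = 91.7 kN·m per $

Normalizing units and computing the index:
  sample S: σ_y = 811.0 MPa, ρ = 7870 kg/m³, cost = 1.124 $/kg
  sample X: σ_y = 47.00 MPa, ρ = 2540 kg/m³, cost = 1.800 $/kg
  sample H: σ_y = 297.9 MPa, ρ = 7881 kg/m³, cost = 0.5952 $/kg
  sample B: σ_y = 135.8 MPa, ρ = 1794 kg/m³, cost = 5.732 $/kg
  sample F: σ_y = 156.5 MPa, ρ = 7288 kg/m³, cost = 0.7550 $/kg
  sample S: M = 91.7 kN·m per $
  sample H: M = 63.5 kN·m per $
  sample F: M = 28.4 kN·m per $
  sample B: M = 13.2 kN·m per $
  sample X: M = 10.3 kN·m per $
The maximum is for sample S.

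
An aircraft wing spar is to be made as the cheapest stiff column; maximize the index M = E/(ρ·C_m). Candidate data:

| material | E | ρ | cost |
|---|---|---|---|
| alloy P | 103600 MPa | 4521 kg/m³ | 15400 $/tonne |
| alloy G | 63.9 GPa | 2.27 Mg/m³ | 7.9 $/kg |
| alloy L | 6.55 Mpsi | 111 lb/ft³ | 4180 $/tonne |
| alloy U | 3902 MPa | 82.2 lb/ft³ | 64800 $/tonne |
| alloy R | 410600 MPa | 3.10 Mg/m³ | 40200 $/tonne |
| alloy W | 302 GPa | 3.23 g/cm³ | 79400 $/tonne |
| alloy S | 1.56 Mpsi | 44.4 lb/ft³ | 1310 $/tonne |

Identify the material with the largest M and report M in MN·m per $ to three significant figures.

alloy S, M = 11.5 MN·m per $

Convert each candidate to consistent units, then evaluate M:
  alloy P: E = 103.6 GPa, ρ = 4521 kg/m³, cost = 15.40 $/kg
  alloy G: E = 63.90 GPa, ρ = 2270 kg/m³, cost = 7.900 $/kg
  alloy L: E = 45.16 GPa, ρ = 1778 kg/m³, cost = 4.180 $/kg
  alloy U: E = 3.902 GPa, ρ = 1317 kg/m³, cost = 64.80 $/kg
  alloy R: E = 410.6 GPa, ρ = 3100 kg/m³, cost = 40.20 $/kg
  alloy W: E = 302.0 GPa, ρ = 3230 kg/m³, cost = 79.40 $/kg
  alloy S: E = 10.76 GPa, ρ = 711.2 kg/m³, cost = 1.310 $/kg
  alloy S: M = 11.5 MN·m per $
  alloy L: M = 6.08 MN·m per $
  alloy G: M = 3.56 MN·m per $
  alloy R: M = 3.29 MN·m per $
  alloy P: M = 1.49 MN·m per $
  alloy W: M = 1.18 MN·m per $
  alloy U: M = 0.0457 MN·m per $
Alloy S ranks first.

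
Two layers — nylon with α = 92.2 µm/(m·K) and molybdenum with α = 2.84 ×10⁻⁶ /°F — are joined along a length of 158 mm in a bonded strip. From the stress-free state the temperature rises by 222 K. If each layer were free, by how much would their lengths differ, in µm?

molybdenum: α = 2.84×10⁻⁶/°F × 9/5 = 5.11×10⁻⁶/K.
Δα = |92.2 − 5.11|×10⁻⁶/K = 87.1×10⁻⁶/K.
ΔL_mismatch = Δα·L·ΔT = 87.1×10⁻⁶ × 158.0 mm × 222.0 K = 3050 µm.

3050 µm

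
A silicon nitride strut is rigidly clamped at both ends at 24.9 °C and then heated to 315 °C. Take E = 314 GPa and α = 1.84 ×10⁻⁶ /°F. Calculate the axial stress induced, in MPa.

α = 1.84×10⁻⁶/°F × 9/5 = 3.31×10⁻⁶/K.
ΔT = 290.1 K. Constrained thermal stress σ = E·α·ΔT = 314.0×10³ MPa × 3.31×10⁻⁶ × 290.1 = 302 MPa (compressive).

302 MPa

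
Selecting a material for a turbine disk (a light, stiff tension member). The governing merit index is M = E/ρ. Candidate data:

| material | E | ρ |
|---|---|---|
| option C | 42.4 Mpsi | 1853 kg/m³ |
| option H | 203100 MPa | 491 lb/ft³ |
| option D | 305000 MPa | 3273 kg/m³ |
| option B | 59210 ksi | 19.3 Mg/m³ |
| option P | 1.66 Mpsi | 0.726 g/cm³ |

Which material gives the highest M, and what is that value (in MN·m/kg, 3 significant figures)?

Normalizing units and computing the index:
  option C: E = 292.3 GPa, ρ = 1853 kg/m³
  option H: E = 203.1 GPa, ρ = 7865 kg/m³
  option D: E = 305.0 GPa, ρ = 3273 kg/m³
  option B: E = 408.2 GPa, ρ = 19300 kg/m³
  option P: E = 11.45 GPa, ρ = 726.0 kg/m³
  option C: M = 158 MN·m/kg
  option D: M = 93.2 MN·m/kg
  option H: M = 25.8 MN·m/kg
  option B: M = 21.2 MN·m/kg
  option P: M = 15.8 MN·m/kg
Option C ranks first.

option C, M = 158 MN·m/kg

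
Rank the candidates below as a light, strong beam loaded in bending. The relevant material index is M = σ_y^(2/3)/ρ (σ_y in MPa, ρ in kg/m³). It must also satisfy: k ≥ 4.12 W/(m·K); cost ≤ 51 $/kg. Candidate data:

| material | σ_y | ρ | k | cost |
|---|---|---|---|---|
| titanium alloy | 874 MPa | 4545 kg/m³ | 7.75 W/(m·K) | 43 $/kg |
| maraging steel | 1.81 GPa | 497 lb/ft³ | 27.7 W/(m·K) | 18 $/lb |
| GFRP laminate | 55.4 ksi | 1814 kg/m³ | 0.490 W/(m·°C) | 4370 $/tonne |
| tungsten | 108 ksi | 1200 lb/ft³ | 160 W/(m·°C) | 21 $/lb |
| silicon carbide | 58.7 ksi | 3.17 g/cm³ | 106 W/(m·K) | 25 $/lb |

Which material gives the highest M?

Screen on constraints: k ≥ 4.12 W/(m·K); cost ≤ 51 $/kg. Survivors: titanium alloy, maraging steel, tungsten.
Convert each candidate to consistent units, then evaluate M:
  titanium alloy: σ_y = 874.0 MPa, ρ = 4545 kg/m³
  maraging steel: σ_y = 1810 MPa, ρ = 7961 kg/m³
  tungsten: σ_y = 744.6 MPa, ρ = 19220 kg/m³
  titanium alloy: M = 20.1×10⁻³
  maraging steel: M = 18.7×10⁻³
  tungsten: M = 4.27×10⁻³
The maximum is for titanium alloy.

titanium alloy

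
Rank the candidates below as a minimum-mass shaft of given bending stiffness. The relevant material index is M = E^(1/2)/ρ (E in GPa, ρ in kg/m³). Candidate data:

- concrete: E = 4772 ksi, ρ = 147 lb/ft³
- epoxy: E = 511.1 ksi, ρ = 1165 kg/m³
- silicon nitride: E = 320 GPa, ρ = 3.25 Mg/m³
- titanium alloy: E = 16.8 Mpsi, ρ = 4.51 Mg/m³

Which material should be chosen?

silicon nitride

In SI units:
  concrete: E = 32.90 GPa, ρ = 2355 kg/m³
  epoxy: E = 3.524 GPa, ρ = 1165 kg/m³
  silicon nitride: E = 320.0 GPa, ρ = 3250 kg/m³
  titanium alloy: E = 115.8 GPa, ρ = 4510 kg/m³
  silicon nitride: M = 5.50×10⁻³
  concrete: M = 2.44×10⁻³
  titanium alloy: M = 2.39×10⁻³
  epoxy: M = 1.61×10⁻³
The maximum is for silicon nitride.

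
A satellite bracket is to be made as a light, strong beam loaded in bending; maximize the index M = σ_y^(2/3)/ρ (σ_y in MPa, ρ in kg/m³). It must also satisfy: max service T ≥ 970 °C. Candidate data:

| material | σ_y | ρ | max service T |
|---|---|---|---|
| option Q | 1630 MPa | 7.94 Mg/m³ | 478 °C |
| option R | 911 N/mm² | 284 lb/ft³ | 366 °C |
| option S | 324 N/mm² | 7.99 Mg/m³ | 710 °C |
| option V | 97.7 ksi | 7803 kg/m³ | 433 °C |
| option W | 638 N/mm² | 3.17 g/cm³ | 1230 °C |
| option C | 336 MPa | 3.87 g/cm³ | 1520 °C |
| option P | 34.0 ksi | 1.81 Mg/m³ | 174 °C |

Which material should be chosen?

option W

Screen on constraints: max service T ≥ 970 °C. Survivors: option W, option C.
Convert each candidate to consistent units, then evaluate M:
  option W: σ_y = 638.0 MPa, ρ = 3170 kg/m³
  option C: σ_y = 336.0 MPa, ρ = 3870 kg/m³
  option W: M = 23.4×10⁻³
  option C: M = 12.5×10⁻³
Option W ranks first.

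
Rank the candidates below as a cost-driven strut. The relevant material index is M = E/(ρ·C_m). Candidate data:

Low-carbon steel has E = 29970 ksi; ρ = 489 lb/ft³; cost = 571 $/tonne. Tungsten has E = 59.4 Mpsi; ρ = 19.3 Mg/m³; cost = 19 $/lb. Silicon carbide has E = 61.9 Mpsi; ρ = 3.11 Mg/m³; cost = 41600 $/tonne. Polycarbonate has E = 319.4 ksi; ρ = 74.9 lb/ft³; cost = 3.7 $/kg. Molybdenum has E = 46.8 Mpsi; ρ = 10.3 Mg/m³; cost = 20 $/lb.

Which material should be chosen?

After converting to SI:
  low-carbon steel: E = 206.6 GPa, ρ = 7833 kg/m³, cost = 0.5710 $/kg
  tungsten: E = 409.5 GPa, ρ = 19300 kg/m³, cost = 41.89 $/kg
  silicon carbide: E = 426.8 GPa, ρ = 3110 kg/m³, cost = 41.60 $/kg
  polycarbonate: E = 2.202 GPa, ρ = 1200 kg/m³, cost = 3.700 $/kg
  molybdenum: E = 322.7 GPa, ρ = 10300 kg/m³, cost = 44.09 $/kg
  low-carbon steel: M = 46.2 MN·m per $
  silicon carbide: M = 3.30 MN·m per $
  molybdenum: M = 0.711 MN·m per $
  tungsten: M = 0.507 MN·m per $
  polycarbonate: M = 0.496 MN·m per $
Low-carbon steel has the largest M.

low-carbon steel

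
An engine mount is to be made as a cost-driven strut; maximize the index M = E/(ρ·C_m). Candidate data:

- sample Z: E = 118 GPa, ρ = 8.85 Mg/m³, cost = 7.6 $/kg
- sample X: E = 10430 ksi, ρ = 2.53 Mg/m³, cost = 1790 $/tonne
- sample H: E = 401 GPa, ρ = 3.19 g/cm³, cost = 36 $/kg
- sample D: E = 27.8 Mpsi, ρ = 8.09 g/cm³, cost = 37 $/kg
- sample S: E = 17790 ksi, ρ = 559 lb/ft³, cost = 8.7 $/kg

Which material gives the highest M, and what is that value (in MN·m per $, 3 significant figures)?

Convert each candidate to consistent units, then evaluate M:
  sample Z: E = 118.0 GPa, ρ = 8850 kg/m³, cost = 7.600 $/kg
  sample X: E = 71.91 GPa, ρ = 2530 kg/m³, cost = 1.790 $/kg
  sample H: E = 401.0 GPa, ρ = 3190 kg/m³, cost = 36.00 $/kg
  sample D: E = 191.7 GPa, ρ = 8090 kg/m³, cost = 37.00 $/kg
  sample S: E = 122.7 GPa, ρ = 8954 kg/m³, cost = 8.700 $/kg
  sample X: M = 15.9 MN·m per $
  sample H: M = 3.49 MN·m per $
  sample Z: M = 1.75 MN·m per $
  sample S: M = 1.57 MN·m per $
  sample D: M = 0.640 MN·m per $
Highest index: sample X.

sample X, M = 15.9 MN·m per $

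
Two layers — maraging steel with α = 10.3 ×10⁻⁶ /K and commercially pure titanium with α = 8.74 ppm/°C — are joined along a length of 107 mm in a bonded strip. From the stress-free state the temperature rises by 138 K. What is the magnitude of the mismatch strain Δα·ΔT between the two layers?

Δα = |10.3 − 8.74|×10⁻⁶/K = 1.56×10⁻⁶/K.
Mismatch strain = Δα·ΔT = 1.56×10⁻⁶ × 138.0 = 2.15×10⁻⁴.

2.15×10⁻⁴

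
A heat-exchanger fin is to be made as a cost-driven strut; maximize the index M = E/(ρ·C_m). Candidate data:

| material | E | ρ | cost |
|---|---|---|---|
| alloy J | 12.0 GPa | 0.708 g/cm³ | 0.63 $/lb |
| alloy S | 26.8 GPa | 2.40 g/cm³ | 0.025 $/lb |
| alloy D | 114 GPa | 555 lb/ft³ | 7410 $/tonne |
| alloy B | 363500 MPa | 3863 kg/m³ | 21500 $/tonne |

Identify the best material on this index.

alloy S

After converting to SI:
  alloy J: E = 12.00 GPa, ρ = 708.0 kg/m³, cost = 1.389 $/kg
  alloy S: E = 26.80 GPa, ρ = 2400 kg/m³, cost = 0.05511 $/kg
  alloy D: E = 114.0 GPa, ρ = 8890 kg/m³, cost = 7.410 $/kg
  alloy B: E = 363.5 GPa, ρ = 3863 kg/m³, cost = 21.50 $/kg
  alloy S: M = 203 MN·m per $
  alloy J: M = 12.2 MN·m per $
  alloy B: M = 4.38 MN·m per $
  alloy D: M = 1.73 MN·m per $
Alloy S ranks first.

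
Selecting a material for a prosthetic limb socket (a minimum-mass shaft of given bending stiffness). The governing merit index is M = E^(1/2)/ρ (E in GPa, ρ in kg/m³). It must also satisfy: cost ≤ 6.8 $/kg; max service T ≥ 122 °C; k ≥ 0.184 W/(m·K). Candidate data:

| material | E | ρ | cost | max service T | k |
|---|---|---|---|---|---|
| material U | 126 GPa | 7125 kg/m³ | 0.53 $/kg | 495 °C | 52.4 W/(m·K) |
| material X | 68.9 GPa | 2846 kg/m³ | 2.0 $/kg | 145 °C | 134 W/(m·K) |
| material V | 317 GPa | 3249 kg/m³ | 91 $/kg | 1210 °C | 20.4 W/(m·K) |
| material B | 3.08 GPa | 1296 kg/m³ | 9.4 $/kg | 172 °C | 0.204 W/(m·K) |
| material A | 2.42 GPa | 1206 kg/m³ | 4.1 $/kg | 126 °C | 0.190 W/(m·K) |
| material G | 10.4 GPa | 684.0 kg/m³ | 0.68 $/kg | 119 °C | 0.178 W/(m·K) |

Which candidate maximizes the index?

Screen on constraints: cost ≤ 6.8 $/kg; max service T ≥ 122 °C; k ≥ 0.184 W/(m·K). Survivors: material U, material X, material A.
Per-candidate index values:
  material X: M = 2.92×10⁻³
  material U: M = 1.58×10⁻³
  material A: M = 1.29×10⁻³
The maximum is for material X.

material X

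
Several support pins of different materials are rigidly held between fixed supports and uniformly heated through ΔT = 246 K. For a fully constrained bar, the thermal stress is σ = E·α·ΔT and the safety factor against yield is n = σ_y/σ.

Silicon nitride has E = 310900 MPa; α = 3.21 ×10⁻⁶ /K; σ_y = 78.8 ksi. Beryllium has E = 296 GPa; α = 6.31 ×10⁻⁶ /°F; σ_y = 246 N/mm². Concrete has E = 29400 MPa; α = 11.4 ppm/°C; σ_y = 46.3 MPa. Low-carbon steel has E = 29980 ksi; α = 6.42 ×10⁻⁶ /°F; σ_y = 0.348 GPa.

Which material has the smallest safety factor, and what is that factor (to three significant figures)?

beryllium, n = 0.297

In consistent units (E in GPa, α in ×10⁻⁶/K, σ_y in MPa):
  silicon nitride: E = 310.9, α = 3.21, σ_y = 543.3 → σ = 246 MPa, n = 2.21
  beryllium: E = 296.0, α = 11.4, σ_y = 246.0 → σ = 827 MPa, n = 0.297
  concrete: E = 29.40, α = 11.4, σ_y = 46.30 → σ = 82.4 MPa, n = 0.562
  low-carbon steel: E = 206.7, α = 11.6, σ_y = 348.0 → σ = 588 MPa, n = 0.592
Beryllium has the lowest safety factor, n = 0.297.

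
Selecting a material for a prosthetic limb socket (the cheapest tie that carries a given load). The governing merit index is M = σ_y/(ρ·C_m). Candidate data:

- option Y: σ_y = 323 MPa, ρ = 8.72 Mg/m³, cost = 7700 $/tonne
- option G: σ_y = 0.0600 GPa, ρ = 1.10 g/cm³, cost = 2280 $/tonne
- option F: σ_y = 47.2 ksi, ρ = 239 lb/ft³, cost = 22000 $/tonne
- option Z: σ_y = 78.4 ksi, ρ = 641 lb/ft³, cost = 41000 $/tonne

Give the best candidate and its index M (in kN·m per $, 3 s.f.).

option G, M = 23.9 kN·m per $

Normalizing units and computing the index:
  option Y: σ_y = 323.0 MPa, ρ = 8720 kg/m³, cost = 7.700 $/kg
  option G: σ_y = 60.00 MPa, ρ = 1100 kg/m³, cost = 2.280 $/kg
  option F: σ_y = 325.4 MPa, ρ = 3828 kg/m³, cost = 22.00 $/kg
  option Z: σ_y = 540.5 MPa, ρ = 10270 kg/m³, cost = 41.00 $/kg
  option G: M = 23.9 kN·m per $
  option Y: M = 4.81 kN·m per $
  option F: M = 3.86 kN·m per $
  option Z: M = 1.28 kN·m per $
The maximum is for option G.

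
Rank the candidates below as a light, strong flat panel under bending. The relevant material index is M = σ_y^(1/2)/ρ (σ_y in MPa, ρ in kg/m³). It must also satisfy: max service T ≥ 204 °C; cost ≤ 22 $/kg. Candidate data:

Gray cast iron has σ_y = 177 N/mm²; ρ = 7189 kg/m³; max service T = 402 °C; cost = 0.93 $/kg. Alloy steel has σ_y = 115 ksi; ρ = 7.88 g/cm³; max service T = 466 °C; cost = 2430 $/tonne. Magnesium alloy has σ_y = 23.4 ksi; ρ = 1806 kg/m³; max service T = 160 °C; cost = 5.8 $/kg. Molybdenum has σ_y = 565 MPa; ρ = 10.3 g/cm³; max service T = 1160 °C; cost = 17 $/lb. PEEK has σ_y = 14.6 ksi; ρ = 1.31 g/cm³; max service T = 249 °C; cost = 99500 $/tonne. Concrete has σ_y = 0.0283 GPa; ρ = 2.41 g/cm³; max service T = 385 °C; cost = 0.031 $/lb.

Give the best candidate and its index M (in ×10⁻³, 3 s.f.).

Screen on constraints: max service T ≥ 204 °C; cost ≤ 22 $/kg. Survivors: gray cast iron, alloy steel, concrete.
In SI units:
  gray cast iron: σ_y = 177.0 MPa, ρ = 7189 kg/m³
  alloy steel: σ_y = 792.9 MPa, ρ = 7880 kg/m³
  concrete: σ_y = 28.30 MPa, ρ = 2410 kg/m³
  alloy steel: M = 3.57×10⁻³
  concrete: M = 2.21×10⁻³
  gray cast iron: M = 1.85×10⁻³
Alloy steel ranks first.

alloy steel, M = 3.57×10⁻³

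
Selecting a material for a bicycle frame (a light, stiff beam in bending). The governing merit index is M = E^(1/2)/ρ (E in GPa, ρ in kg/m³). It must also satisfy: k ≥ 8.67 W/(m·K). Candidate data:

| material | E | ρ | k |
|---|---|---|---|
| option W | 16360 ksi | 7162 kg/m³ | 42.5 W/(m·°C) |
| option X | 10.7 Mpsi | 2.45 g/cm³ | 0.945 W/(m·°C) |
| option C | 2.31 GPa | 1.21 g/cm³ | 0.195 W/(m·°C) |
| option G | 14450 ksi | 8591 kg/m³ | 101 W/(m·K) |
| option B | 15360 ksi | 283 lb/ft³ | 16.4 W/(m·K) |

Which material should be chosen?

Screen on constraints: k ≥ 8.67 W/(m·K). Survivors: option W, option G, option B.
Normalizing units and computing the index:
  option W: E = 112.8 GPa, ρ = 7162 kg/m³
  option G: E = 99.63 GPa, ρ = 8591 kg/m³
  option B: E = 105.9 GPa, ρ = 4533 kg/m³
  option B: M = 2.27×10⁻³
  option W: M = 1.48×10⁻³
  option G: M = 1.16×10⁻³
Option B has the largest M.

option B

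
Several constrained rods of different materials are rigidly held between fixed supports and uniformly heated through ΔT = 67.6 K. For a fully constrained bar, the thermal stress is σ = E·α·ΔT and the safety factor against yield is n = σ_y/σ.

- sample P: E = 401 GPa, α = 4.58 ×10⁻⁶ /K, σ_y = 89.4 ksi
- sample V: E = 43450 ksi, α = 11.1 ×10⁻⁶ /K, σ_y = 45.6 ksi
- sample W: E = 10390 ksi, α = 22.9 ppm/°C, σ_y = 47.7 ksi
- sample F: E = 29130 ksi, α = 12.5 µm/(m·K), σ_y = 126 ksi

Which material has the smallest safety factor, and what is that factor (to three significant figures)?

sample V, n = 1.40

Converting E to GPa, α to ×10⁻⁶/K, σ_y to MPa, then σ and n for each:
  sample P: E = 401.0, α = 4.58, σ_y = 616.4 → σ = 124 MPa, n = 4.96
  sample V: E = 299.6, α = 11.1, σ_y = 314.4 → σ = 225 MPa, n = 1.40
  sample W: E = 71.64, α = 22.9, σ_y = 328.9 → σ = 111 MPa, n = 2.97
  sample F: E = 200.8, α = 12.5, σ_y = 868.7 → σ = 170 MPa, n = 5.12
The minimum is sample V at n = 1.40.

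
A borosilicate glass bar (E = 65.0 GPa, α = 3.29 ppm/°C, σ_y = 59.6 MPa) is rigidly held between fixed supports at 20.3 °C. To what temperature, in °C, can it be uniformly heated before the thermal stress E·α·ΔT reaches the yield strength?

E·α·ΔT = 59.60 MPa ⇒ ΔT = 59.60 / (65.00×10³ × 3.29×10⁻⁶) = 278.7 K.
T = 20.3 + 278.7 = 299.0 °C.

299 °C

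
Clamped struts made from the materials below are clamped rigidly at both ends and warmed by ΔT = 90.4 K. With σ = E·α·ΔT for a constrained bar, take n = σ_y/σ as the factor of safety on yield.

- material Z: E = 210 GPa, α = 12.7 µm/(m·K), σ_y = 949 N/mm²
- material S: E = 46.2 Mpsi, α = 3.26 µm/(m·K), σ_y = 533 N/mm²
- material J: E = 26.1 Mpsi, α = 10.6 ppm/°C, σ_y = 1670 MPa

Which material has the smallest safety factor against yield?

In consistent units (E in GPa, α in ×10⁻⁶/K, σ_y in MPa):
  material Z: E = 210.0, α = 12.7, σ_y = 949.0 → σ = 241 MPa, n = 3.94
  material S: E = 318.5, α = 3.26, σ_y = 533.0 → σ = 93.9 MPa, n = 5.68
  material J: E = 180.0, α = 10.6, σ_y = 1670 → σ = 172 MPa, n = 9.68
Material Z has the lowest safety factor, n = 3.94.

material Z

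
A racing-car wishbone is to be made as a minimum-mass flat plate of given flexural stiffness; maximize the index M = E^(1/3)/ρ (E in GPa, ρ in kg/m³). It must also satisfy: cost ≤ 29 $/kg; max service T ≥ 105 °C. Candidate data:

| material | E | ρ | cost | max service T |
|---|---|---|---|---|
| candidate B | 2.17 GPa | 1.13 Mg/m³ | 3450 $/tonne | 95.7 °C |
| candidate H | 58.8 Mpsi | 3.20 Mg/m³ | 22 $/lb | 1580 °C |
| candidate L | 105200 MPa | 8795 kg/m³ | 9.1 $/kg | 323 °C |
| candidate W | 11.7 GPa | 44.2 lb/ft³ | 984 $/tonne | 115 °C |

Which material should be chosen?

Screen on constraints: cost ≤ 29 $/kg; max service T ≥ 105 °C. Survivors: candidate L, candidate W.
Normalizing units and computing the index:
  candidate L: E = 105.2 GPa, ρ = 8795 kg/m³
  candidate W: E = 11.70 GPa, ρ = 708.0 kg/m³
  candidate W: M = 3.21×10⁻³
  candidate L: M = 0.537×10⁻³
Candidate W has the largest M.

candidate W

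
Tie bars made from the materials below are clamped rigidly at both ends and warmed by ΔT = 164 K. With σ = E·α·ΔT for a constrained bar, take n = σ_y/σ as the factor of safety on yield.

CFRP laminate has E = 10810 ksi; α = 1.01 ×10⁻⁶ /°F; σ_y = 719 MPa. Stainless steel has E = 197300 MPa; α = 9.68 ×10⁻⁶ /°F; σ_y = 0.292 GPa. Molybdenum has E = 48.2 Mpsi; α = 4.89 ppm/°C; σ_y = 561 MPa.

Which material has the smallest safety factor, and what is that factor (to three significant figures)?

stainless steel, n = 0.518

Converting E to GPa, α to ×10⁻⁶/K, σ_y to MPa, then σ and n for each:
  CFRP laminate: E = 74.53, α = 1.82, σ_y = 719.0 → σ = 22.2 MPa, n = 32.4
  stainless steel: E = 197.3, α = 17.4, σ_y = 292.0 → σ = 564 MPa, n = 0.518
  molybdenum: E = 332.3, α = 4.89, σ_y = 561.0 → σ = 267 MPa, n = 2.10
Stainless steel has the lowest safety factor, n = 0.518.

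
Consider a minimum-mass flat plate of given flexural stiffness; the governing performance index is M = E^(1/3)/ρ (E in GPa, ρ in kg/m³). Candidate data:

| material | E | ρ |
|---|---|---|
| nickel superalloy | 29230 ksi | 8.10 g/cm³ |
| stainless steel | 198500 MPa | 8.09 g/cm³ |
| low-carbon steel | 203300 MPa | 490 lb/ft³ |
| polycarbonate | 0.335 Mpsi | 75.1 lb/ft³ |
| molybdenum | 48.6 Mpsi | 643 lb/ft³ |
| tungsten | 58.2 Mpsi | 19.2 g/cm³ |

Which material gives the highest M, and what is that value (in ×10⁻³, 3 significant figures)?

polycarbonate, M = 1.10×10⁻³

After converting to SI:
  nickel superalloy: E = 201.5 GPa, ρ = 8100 kg/m³
  stainless steel: E = 198.5 GPa, ρ = 8090 kg/m³
  low-carbon steel: E = 203.3 GPa, ρ = 7849 kg/m³
  polycarbonate: E = 2.310 GPa, ρ = 1203 kg/m³
  molybdenum: E = 335.1 GPa, ρ = 10300 kg/m³
  tungsten: E = 401.3 GPa, ρ = 19200 kg/m³
  polycarbonate: M = 1.10×10⁻³
  low-carbon steel: M = 0.749×10⁻³
  nickel superalloy: M = 0.724×10⁻³
  stainless steel: M = 0.721×10⁻³
  molybdenum: M = 0.674×10⁻³
  tungsten: M = 0.384×10⁻³
Polycarbonate ranks first.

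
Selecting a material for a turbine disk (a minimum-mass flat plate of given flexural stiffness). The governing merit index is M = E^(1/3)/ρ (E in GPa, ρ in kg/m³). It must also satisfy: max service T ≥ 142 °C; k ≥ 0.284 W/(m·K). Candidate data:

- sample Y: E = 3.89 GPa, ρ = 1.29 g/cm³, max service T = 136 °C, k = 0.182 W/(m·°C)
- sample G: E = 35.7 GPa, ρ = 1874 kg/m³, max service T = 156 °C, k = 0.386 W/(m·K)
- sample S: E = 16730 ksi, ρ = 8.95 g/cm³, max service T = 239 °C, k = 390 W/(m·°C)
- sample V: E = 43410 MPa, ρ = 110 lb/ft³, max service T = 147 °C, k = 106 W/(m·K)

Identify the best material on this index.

sample V

Screen on constraints: max service T ≥ 142 °C; k ≥ 0.284 W/(m·K). Survivors: sample G, sample S, sample V.
Convert each candidate to consistent units, then evaluate M:
  sample G: E = 35.70 GPa, ρ = 1874 kg/m³
  sample S: E = 115.3 GPa, ρ = 8950 kg/m³
  sample V: E = 43.41 GPa, ρ = 1762 kg/m³
  sample V: M = 1.99×10⁻³
  sample G: M = 1.76×10⁻³
  sample S: M = 0.544×10⁻³
Sample V ranks first.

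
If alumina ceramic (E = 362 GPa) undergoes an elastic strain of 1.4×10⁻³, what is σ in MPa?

507 MPa

σ = E·ε = 362000 MPa × 1.4×10⁻³ = 507 MPa.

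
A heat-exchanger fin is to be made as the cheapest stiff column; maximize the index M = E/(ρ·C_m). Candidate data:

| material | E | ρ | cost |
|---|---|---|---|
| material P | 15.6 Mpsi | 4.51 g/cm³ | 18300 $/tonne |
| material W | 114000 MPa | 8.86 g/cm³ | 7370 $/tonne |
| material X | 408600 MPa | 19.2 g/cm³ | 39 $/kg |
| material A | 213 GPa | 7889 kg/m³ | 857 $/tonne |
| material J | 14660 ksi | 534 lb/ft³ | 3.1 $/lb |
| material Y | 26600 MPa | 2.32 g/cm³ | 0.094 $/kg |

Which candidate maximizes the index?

material Y

Convert each candidate to consistent units, then evaluate M:
  material P: E = 107.6 GPa, ρ = 4510 kg/m³, cost = 18.30 $/kg
  material W: E = 114.0 GPa, ρ = 8860 kg/m³, cost = 7.370 $/kg
  material X: E = 408.6 GPa, ρ = 19200 kg/m³, cost = 39.00 $/kg
  material A: E = 213.0 GPa, ρ = 7889 kg/m³, cost = 0.8570 $/kg
  material J: E = 101.1 GPa, ρ = 8554 kg/m³, cost = 6.834 $/kg
  material Y: E = 26.60 GPa, ρ = 2320 kg/m³, cost = 0.09400 $/kg
  material Y: M = 122 MN·m per $
  material A: M = 31.5 MN·m per $
  material W: M = 1.75 MN·m per $
  material J: M = 1.73 MN·m per $
  material P: M = 1.30 MN·m per $
  material X: M = 0.546 MN·m per $
Material Y has the largest M.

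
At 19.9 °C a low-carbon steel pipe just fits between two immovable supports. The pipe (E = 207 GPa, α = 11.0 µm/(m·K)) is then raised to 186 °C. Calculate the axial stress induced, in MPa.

ΔT = 166.1 K. Constrained thermal stress σ = E·α·ΔT = 207.0×10³ MPa × 11.0×10⁻⁶ × 166.1 = 378 MPa (compressive).

378 MPa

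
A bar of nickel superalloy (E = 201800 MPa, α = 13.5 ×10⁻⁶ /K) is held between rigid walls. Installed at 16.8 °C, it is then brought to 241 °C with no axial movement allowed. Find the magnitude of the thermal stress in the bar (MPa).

E = 201800 MPa = 201.8 GPa.
ΔT = 224.2 K. Constrained thermal stress σ = E·α·ΔT = 201.8×10³ MPa × 13.5×10⁻⁶ × 224.2 = 611 MPa (compressive).

611 MPa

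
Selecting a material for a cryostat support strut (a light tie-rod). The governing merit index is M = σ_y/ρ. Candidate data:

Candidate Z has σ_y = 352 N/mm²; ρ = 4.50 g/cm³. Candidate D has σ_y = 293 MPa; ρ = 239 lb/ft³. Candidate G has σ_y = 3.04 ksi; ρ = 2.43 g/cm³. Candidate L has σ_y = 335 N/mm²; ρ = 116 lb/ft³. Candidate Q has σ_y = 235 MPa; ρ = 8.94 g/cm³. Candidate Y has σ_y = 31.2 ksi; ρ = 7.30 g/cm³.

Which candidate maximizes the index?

Convert each candidate to consistent units, then evaluate M:
  candidate Z: σ_y = 352.0 MPa, ρ = 4500 kg/m³
  candidate D: σ_y = 293.0 MPa, ρ = 3828 kg/m³
  candidate G: σ_y = 20.96 MPa, ρ = 2430 kg/m³
  candidate L: σ_y = 335.0 MPa, ρ = 1858 kg/m³
  candidate Q: σ_y = 235.0 MPa, ρ = 8940 kg/m³
  candidate Y: σ_y = 215.1 MPa, ρ = 7300 kg/m³
  candidate L: M = 180 kN·m/kg
  candidate Z: M = 78.2 kN·m/kg
  candidate D: M = 76.5 kN·m/kg
  candidate Y: M = 29.5 kN·m/kg
  candidate Q: M = 26.3 kN·m/kg
  candidate G: M = 8.63 kN·m/kg
Candidate L has the largest M.

candidate L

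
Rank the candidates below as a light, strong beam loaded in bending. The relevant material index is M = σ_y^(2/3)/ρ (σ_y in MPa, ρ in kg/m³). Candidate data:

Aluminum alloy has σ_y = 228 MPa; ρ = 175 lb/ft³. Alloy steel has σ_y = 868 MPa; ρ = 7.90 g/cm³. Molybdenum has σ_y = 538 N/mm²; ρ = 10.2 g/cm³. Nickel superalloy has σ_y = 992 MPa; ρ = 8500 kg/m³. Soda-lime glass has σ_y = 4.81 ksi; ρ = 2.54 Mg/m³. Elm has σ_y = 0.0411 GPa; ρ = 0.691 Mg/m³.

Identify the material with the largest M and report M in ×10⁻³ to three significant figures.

Putting every candidate on a common basis:
  aluminum alloy: σ_y = 228.0 MPa, ρ = 2803 kg/m³
  alloy steel: σ_y = 868.0 MPa, ρ = 7900 kg/m³
  molybdenum: σ_y = 538.0 MPa, ρ = 10200 kg/m³
  nickel superalloy: σ_y = 992.0 MPa, ρ = 8500 kg/m³
  soda-lime glass: σ_y = 33.16 MPa, ρ = 2540 kg/m³
  elm: σ_y = 41.10 MPa, ρ = 691.0 kg/m³
  elm: M = 17.2×10⁻³
  aluminum alloy: M = 13.3×10⁻³
  nickel superalloy: M = 11.7×10⁻³
  alloy steel: M = 11.5×10⁻³
  molybdenum: M = 6.49×10⁻³
  soda-lime glass: M = 4.06×10⁻³
The maximum is for elm.

elm, M = 17.2×10⁻³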